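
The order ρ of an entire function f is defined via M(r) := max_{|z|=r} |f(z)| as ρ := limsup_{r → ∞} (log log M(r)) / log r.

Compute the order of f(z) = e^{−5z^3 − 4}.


|e^{−5z^3 − 4}| = e^{Re(-5·z^3) + -4} ≤ e^{5|z|^3 + -4} = e^{5r^3 + -4} on |z| = r, so ρ ≤ 3. Choosing z on |z|=r so that -5·z^3 is real positive (always possible by picking arg z appropriately) gives |f(z)| = e^{5r^3 + -4}, matching the bound. The additive constant -4 does not affect log log M(r) ~ 3·log r. Hence ρ = 3.
Therefore ρ = 3.

Order ρ = 3.


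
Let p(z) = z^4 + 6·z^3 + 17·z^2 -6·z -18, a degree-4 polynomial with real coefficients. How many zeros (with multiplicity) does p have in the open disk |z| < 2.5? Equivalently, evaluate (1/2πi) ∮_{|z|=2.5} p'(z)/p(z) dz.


The zeros of p are: (-3 + 3i), (-3 - 3i), 1, -1.
Their magnitudes are: 4.243, 4.243, 1, 1.
Zeros with |z| < R = 2.5: 1, -1.
Count = 2.
By the argument principle, (1/2πi) ∮_{|z|=R} p'(z)/p(z) dz equals exactly this count.

Number of zeros inside |z| < 2.5: 2.


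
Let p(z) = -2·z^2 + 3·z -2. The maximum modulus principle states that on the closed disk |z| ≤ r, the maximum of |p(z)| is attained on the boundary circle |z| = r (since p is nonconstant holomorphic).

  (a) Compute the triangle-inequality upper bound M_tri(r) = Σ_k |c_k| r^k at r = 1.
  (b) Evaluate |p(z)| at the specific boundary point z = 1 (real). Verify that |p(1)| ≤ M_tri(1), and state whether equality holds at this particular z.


Coefficients: c_0 = -2, c_1 = 3, c_2 = -2. Radius r = 1.
Part (a). Triangle bound: M_tri(r) = Σ_k |c_k| r^k
  = |-2|·1^0 + |3|·1^1 + |-2|·1^2
  = 2 + 3 + 2 = 7.
This bounds M(r) := max_{|z|=r} |p(z)| from above; equality holds iff all terms c_k z^k can be made to align in phase at a single z on |z|=r.
Part (b). At z = 1 (real, on the circle |z| = r):
  p(1) = (-2)·1^0 + (3)·1^1 + (-2)·1^2 = -1.
  |p(1)| = 1.
Check: |p(1)| = 1 ≤ 7 = M_tri(1). ✓ Equality does not hold at z = 1 (the coefficients have mixed signs, so the terms do not all align in phase there).

M_tri(1) = 7; |p(1)| = 1; equality at z=1: no.


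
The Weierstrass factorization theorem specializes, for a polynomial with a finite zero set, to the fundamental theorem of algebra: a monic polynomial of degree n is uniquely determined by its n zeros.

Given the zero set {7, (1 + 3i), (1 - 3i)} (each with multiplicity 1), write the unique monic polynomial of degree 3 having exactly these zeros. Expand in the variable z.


The polynomial is p(z) = ∏_{α ∈ S} (z − α), where S = {7, (1 + 3i), (1 - 3i)}.
Expanding the product yields: p(z) = z^3 -9·z^2 + 24·z -70.
Note conjugate pairs combine to real quadratics: (z − (1+3i))(z − (1−3i)) = z² − 2z + 10.
The resulting polynomial has degree 3 and real coefficients as required.

p(z) = z^3 -9·z^2 + 24·z -70.


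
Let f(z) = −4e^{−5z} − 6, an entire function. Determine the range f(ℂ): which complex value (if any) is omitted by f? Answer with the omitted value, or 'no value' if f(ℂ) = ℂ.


Little Picard bounds the complement of f(ℂ) to at most one point.
e^{−5z} is never zero on ℂ, so -4·e^{−5z} takes every value in ℂ ∖ {0}. Adding -6 shifts the range to ℂ ∖ {-6}. Thus f omits exactly the value -6.

Omitted value: -6.


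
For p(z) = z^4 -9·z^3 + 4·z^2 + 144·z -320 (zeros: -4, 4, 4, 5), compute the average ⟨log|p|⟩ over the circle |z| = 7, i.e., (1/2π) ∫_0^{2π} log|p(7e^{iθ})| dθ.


Zeros: -4, 4, 4, 5; r = 7.
Inside |z| < r: -4, 4, 4, 5. Outside (|z| ≥ r): ∅.
p(0) = -320, so log|p(0)| = log(320) = 5.7683.
Apply Jensen: I(r) = log|p(0)| + Σ_k log(r/|z_k|), summed over zeros inside |z| < r.
  log(r/|z_k|) for z_k = -4: log(7/4) = 0.5596
  log(r/|z_k|) for z_k = 4: log(7/4) = 0.5596
  log(r/|z_k|) for z_k = 4: log(7/4) = 0.5596
  log(r/|z_k|) for z_k = 5: log(7/5) = 0.3365
Sum over inside zeros: 2.0153.
I(r) = log|p(0)| + (inside sum) = 5.7683 + 2.0153 = 7.7836.
Closed form (all zeros inside, monic): I(r) = n·log(r) = 4·log(7) = 7.7836. ✓

I(r) ≈ 7.7836.


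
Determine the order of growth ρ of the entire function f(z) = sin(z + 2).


sin(w) is a linear combination of e^{iw} and e^{−iw} (or e^w, e^{−w} in the hyperbolic case), so |sin(w)| ≤ e^{|w|}. With w = z + 2, |w| ≤ 1|z| + 2 = 1r + 2 on |z| = r, giving M(r) ≤ e^{1r + 2}, so ρ ≤ 1. On a suitable ray (z = it for sin/cos; z = t for sinh/cosh, t real → ∞), |sin(z + 2)| grows like e^{1|t|}/2, so ρ ≥ 1. Hence ρ = 1.
Therefore ρ = 1.

Order ρ = 1.


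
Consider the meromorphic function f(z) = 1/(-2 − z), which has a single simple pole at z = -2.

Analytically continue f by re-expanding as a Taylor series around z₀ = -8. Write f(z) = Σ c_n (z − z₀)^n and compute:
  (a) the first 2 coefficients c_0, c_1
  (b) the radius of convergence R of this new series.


Let w = z − z₀, so z = z₀ + w.
Then -2 − z = -2 − (z₀ + w) = (-2 − z₀) − w = 6 − w.
f(z) = 1/(6 − w) = (1/(6)) · 1/(1 − w/(6)) = Σ_{n≥0} w^n / (6)^(n+1).
So c_n = 1/(6)^(n+1):
  c_0 = 1/(6)^1 = 1/6.
  c_1 = 1/(6)^2 = 1/36.
The series is valid for |w/d| < 1, i.e. |z − z₀| < |d|.
Radius of convergence: R = |-2 − z₀| = |6| = 6 (distance from z₀ to the singularity z = -2).

c_0 = 1/6, c_1 = 1/36; R = 6.


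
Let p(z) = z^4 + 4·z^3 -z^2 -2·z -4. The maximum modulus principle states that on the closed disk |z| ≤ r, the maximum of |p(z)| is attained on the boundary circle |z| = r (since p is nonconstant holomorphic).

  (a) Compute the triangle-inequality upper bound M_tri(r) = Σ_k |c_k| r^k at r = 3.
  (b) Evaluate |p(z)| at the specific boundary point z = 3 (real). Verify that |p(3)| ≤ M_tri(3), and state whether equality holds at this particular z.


Coefficients: c_0 = -4, c_1 = -2, c_2 = -1, c_3 = 4, c_4 = 1. Radius r = 3.
Part (a). Triangle bound: M_tri(r) = Σ_k |c_k| r^k
  = |-4|·3^0 + |-2|·3^1 + |-1|·3^2 + |4|·3^3 + |1|·3^4
  = 4 + 6 + 9 + 108 + 81 = 208.
This bounds M(r) := max_{|z|=r} |p(z)| from above; equality holds iff all terms c_k z^k can be made to align in phase at a single z on |z|=r.
Part (b). At z = 3 (real, on the circle |z| = r):
  p(3) = (-4)·3^0 + (-2)·3^1 + (-1)·3^2 + (4)·3^3 + (1)·3^4 = 170.
  |p(3)| = 170.
Check: |p(3)| = 170 ≤ 208 = M_tri(3). ✓ Equality does not hold at z = 3 (the coefficients have mixed signs, so the terms do not all align in phase there).

M_tri(3) = 208; |p(3)| = 170; equality at z=3: no.


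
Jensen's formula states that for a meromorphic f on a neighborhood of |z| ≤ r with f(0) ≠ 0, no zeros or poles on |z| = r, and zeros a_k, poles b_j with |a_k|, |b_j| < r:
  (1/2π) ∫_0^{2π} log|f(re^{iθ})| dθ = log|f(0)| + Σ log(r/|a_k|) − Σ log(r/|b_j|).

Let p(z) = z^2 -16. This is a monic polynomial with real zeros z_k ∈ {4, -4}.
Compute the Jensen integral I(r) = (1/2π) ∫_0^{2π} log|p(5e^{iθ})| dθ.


Zeros: -4, 4; r = 5.
Inside |z| < r: -4, 4. Outside (|z| ≥ r): ∅.
p(0) = -16, so log|p(0)| = log(16) = 2.7726.
Apply Jensen: I(r) = log|p(0)| + Σ_k log(r/|z_k|), summed over zeros inside |z| < r.
  log(r/|z_k|) for z_k = 4: log(5/4) = 0.2231
  log(r/|z_k|) for z_k = -4: log(5/4) = 0.2231
Sum over inside zeros: 0.4463.
I(r) = log|p(0)| + (inside sum) = 2.7726 + 0.4463 = 3.2189.
Closed form (all zeros inside, monic): I(r) = n·log(r) = 2·log(5) = 3.2189. ✓

I(r) ≈ 3.2189.


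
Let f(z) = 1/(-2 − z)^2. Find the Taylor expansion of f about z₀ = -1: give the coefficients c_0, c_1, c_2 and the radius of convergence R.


Let w = z − z₀, so z = z₀ + w.
Then -2 − z = -2 − (z₀ + w) = (-2 − z₀) − w = -1 − w.
f(z) = 1/(-1 − w)^2 = (1/(-1)^2) · (1 − w/(-1))^{−2}.
By the binomial series (1−u)^{−2} = Σ_{n≥0} C(n+1, 1) u^n for |u|<1, with u = w/(-1):
  c_n = C(n+1, 1) / (-1)^(n+2).
  c_0 = 1/(-1)^2 = 1.
  c_1 = 2/(-1)^3 = -2.
  c_2 = 3/(-1)^4 = 3.
The series is valid for |w/d| < 1, i.e. |z − z₀| < |d|.
Radius of convergence: R = |-2 − z₀| = |-1| = 1 (distance from z₀ to the singularity z = -2).

c_0 = 1, c_1 = -2, c_2 = 3; R = 1.


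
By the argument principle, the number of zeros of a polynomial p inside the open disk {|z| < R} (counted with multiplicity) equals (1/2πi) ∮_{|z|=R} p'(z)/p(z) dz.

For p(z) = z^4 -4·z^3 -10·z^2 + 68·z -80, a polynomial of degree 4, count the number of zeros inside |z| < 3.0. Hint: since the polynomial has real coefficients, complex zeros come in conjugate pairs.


The zeros of p are: 2, -4, (3 + 1i), (3 - 1i).
Their magnitudes are: 2, 4, 3.162, 3.162.
Zeros with |z| < R = 3.0: 2.
Count = 1.
By the argument principle, (1/2πi) ∮_{|z|=R} p'(z)/p(z) dz equals exactly this count.

Number of zeros inside |z| < 3.0: 1.


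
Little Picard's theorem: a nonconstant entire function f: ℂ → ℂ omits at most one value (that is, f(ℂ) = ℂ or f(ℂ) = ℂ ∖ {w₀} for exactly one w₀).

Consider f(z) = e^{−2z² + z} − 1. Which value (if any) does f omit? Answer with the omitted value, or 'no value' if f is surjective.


Little Picard bounds the complement of f(ℂ) to at most one point.
The exponent g(z) = −2z² + z is a nonconstant polynomial, hence surjective onto ℂ. So e^{g(z)} takes every value in {e^w : w ∈ ℂ} = ℂ ∖ {0}. Adding -1 shifts the range to ℂ ∖ {-1}. f omits exactly -1.

Omitted value: -1.


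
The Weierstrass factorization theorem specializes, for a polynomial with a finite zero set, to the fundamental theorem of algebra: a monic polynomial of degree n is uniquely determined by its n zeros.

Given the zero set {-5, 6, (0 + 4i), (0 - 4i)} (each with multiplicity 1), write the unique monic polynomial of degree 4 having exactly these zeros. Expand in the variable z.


The polynomial is p(z) = ∏_{α ∈ S} (z − α), where S = {-5, 6, (0 + 4i), (0 - 4i)}.
Expanding the product yields: p(z) = z^4 -z^3 -14·z^2 -16·z -480.
Note conjugate pairs combine to real quadratics: (z − (0+4i))(z − (0−4i)) = z² + 16.
The resulting polynomial has degree 4 and real coefficients as required.

p(z) = z^4 -z^3 -14·z^2 -16·z -480.


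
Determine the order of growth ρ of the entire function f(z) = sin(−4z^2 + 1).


Write sin(w) = (e^{iw} ± e^{−iw})/(2 or 2i), so |sin(w)| ≤ e^{|w|}. With w = −4z^2 + 1, |w| ≤ 4r^2 + 1 on |z|=r, giving M(r) ≤ e^{4r^2 + 1} and ρ ≤ 2. For the lower bound, choose z on |z|=r with -4z^2 purely imaginary of modulus 4r^2; then |sin(−4z^2 + 1)| grows like e^{4r^2}/2, so ρ ≥ 2. Hence ρ = 2.
Therefore ρ = 2.

Order ρ = 2.


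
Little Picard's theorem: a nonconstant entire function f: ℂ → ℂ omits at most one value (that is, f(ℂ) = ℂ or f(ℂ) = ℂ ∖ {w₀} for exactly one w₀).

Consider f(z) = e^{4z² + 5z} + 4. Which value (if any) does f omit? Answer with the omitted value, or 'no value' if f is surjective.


Little Picard bounds the complement of f(ℂ) to at most one point.
The exponent g(z) = 4z² + 5z is a nonconstant polynomial, hence surjective onto ℂ. So e^{g(z)} takes every value in {e^w : w ∈ ℂ} = ℂ ∖ {0}. Adding 4 shifts the range to ℂ ∖ {4}. f omits exactly 4.

Omitted value: 4.


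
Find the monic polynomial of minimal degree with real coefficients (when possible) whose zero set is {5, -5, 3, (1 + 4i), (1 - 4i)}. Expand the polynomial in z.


The polynomial is p(z) = ∏_{α ∈ S} (z − α), where S = {5, -5, 3, (1 + 4i), (1 - 4i)}.
Expanding the product yields: p(z) = z^5 -5·z^4 -2·z^3 + 74·z^2 -575·z + 1275.
Note conjugate pairs combine to real quadratics: (z − (1+4i))(z − (1−4i)) = z² − 2z + 17.
The resulting polynomial has degree 5 and real coefficients as required.

p(z) = z^5 -5·z^4 -2·z^3 + 74·z^2 -575·z + 1275.


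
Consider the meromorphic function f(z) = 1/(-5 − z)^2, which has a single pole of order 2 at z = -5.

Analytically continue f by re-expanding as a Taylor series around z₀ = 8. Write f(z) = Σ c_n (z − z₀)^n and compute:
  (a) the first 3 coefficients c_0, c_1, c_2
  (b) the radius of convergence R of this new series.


Let w = z − z₀, so z = z₀ + w.
Then -5 − z = -5 − (z₀ + w) = (-5 − z₀) − w = -13 − w.
f(z) = 1/(-13 − w)^2 = (1/(-13)^2) · (1 − w/(-13))^{−2}.
By the binomial series (1−u)^{−2} = Σ_{n≥0} C(n+1, 1) u^n for |u|<1, with u = w/(-13):
  c_n = C(n+1, 1) / (-13)^(n+2).
  c_0 = 1/(-13)^2 = 1/169.
  c_1 = 2/(-13)^3 = -2/2197.
  c_2 = 3/(-13)^4 = 3/28561.
The series is valid for |w/d| < 1, i.e. |z − z₀| < |d|.
Radius of convergence: R = |-5 − z₀| = |-13| = 13 (distance from z₀ to the singularity z = -5).

c_0 = 1/169, c_1 = -2/2197, c_2 = 3/28561; R = 13.


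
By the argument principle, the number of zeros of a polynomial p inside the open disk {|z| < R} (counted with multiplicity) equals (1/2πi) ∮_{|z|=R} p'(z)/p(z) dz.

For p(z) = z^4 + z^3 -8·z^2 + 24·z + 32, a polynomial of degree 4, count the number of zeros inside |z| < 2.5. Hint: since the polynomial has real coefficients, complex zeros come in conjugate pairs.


The zeros of p are: -1, -4, (2 + 2i), (2 - 2i).
Their magnitudes are: 1, 4, 2.828, 2.828.
Zeros with |z| < R = 2.5: -1.
Count = 1.
By the argument principle, (1/2πi) ∮_{|z|=R} p'(z)/p(z) dz equals exactly this count.

Number of zeros inside |z| < 2.5: 1.


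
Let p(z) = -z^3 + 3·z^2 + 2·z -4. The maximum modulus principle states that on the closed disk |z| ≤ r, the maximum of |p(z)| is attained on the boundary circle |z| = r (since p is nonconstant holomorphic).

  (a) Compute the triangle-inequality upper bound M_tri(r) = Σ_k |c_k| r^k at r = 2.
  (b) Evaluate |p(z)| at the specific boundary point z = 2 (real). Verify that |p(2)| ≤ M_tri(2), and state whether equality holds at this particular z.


Coefficients: c_0 = -4, c_1 = 2, c_2 = 3, c_3 = -1. Radius r = 2.
Part (a). Triangle bound: M_tri(r) = Σ_k |c_k| r^k
  = |-4|·2^0 + |2|·2^1 + |3|·2^2 + |-1|·2^3
  = 4 + 4 + 12 + 8 = 28.
This bounds M(r) := max_{|z|=r} |p(z)| from above; equality holds iff all terms c_k z^k can be made to align in phase at a single z on |z|=r.
Part (b). At z = 2 (real, on the circle |z| = r):
  p(2) = (-4)·2^0 + (2)·2^1 + (3)·2^2 + (-1)·2^3 = 4.
  |p(2)| = 4.
Check: |p(2)| = 4 ≤ 28 = M_tri(2). ✓ Equality does not hold at z = 2 (the coefficients have mixed signs, so the terms do not all align in phase there).

M_tri(2) = 28; |p(2)| = 4; equality at z=2: no.


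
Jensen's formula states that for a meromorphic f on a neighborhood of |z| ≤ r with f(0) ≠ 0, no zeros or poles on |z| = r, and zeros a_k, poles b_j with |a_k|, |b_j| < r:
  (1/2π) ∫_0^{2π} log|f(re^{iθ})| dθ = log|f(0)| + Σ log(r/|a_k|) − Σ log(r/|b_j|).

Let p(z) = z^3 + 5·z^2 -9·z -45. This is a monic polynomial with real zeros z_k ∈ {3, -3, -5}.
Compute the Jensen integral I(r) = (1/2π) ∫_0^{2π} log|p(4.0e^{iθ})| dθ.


Zeros: -5, -3, 3; r = 4.0.
Inside |z| < r: -3, 3. Outside (|z| ≥ r): -5.
p(0) = -45, so log|p(0)| = log(45) = 3.8067.
Apply Jensen: I(r) = log|p(0)| + Σ_k log(r/|z_k|), summed over zeros inside |z| < r.
  log(r/|z_k|) for z_k = 3: log(4.0/3) = 0.2877
  log(r/|z_k|) for z_k = -3: log(4.0/3) = 0.2877
  Outside zeros (-5) contribute nothing to the Jensen sum.
Sum over inside zeros: 0.5754.
I(r) = log|p(0)| + (inside sum) = 3.8067 + 0.5754 = 4.3820.
Note: since some zeros are outside |z| ≤ r, the simplified n·log(r) form does NOT apply — only the inside zeros contribute.

I(r) ≈ 4.3820.


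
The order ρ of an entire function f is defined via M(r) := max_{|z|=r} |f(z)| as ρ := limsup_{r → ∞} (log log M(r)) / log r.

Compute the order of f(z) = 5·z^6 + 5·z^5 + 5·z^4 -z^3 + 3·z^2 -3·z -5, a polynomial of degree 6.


|f(z)| ≤ Σ|c_k|·r^k = O(r^6) as r → ∞. Polynomial growth is O(e^{r^ε}) for every ε > 0 (since r^6/e^{r^ε} → 0), so ρ ≤ ε for all ε > 0, i.e. ρ = 0. Every nonconstant polynomial has order 0.
Therefore ρ = 0.

Order ρ = 0.


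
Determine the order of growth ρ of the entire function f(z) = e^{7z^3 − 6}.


|e^{7z^3 − 6}| = e^{Re(7·z^3) + -6} ≤ e^{7|z|^3 + -6} = e^{7r^3 + -6} on |z| = r, so ρ ≤ 3. Choosing z on |z|=r so that 7·z^3 is real positive (always possible by picking arg z appropriately) gives |f(z)| = e^{7r^3 + -6}, matching the bound. The additive constant -6 does not affect log log M(r) ~ 3·log r. Hence ρ = 3.
Therefore ρ = 3.

Order ρ = 3.


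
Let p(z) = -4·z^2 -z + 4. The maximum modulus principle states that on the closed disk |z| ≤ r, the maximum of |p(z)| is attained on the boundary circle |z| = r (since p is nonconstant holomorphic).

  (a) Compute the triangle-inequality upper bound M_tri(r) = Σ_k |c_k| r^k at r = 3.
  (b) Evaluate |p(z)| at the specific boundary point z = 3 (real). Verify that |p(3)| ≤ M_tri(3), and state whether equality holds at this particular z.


Coefficients: c_0 = 4, c_1 = -1, c_2 = -4. Radius r = 3.
Part (a). Triangle bound: M_tri(r) = Σ_k |c_k| r^k
  = |4|·3^0 + |-1|·3^1 + |-4|·3^2
  = 4 + 3 + 36 = 43.
This bounds M(r) := max_{|z|=r} |p(z)| from above; equality holds iff all terms c_k z^k can be made to align in phase at a single z on |z|=r.
Part (b). At z = 3 (real, on the circle |z| = r):
  p(3) = (4)·3^0 + (-1)·3^1 + (-4)·3^2 = -35.
  |p(3)| = 35.
Check: |p(3)| = 35 ≤ 43 = M_tri(3). ✓ Equality does not hold at z = 3 (the coefficients have mixed signs, so the terms do not all align in phase there).

M_tri(3) = 43; |p(3)| = 35; equality at z=3: no.


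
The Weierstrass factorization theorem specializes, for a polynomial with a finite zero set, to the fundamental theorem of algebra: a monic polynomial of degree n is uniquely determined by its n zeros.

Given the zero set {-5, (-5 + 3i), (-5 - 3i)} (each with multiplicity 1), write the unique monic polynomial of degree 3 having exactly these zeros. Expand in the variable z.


The polynomial is p(z) = ∏_{α ∈ S} (z − α), where S = {-5, (-5 + 3i), (-5 - 3i)}.
Expanding the product yields: p(z) = z^3 + 15·z^2 + 84·z + 170.
Note conjugate pairs combine to real quadratics: (z − (-5+3i))(z − (-5−3i)) = z² + 10z + 34.
The resulting polynomial has degree 3 and real coefficients as required.

p(z) = z^3 + 15·z^2 + 84·z + 170.


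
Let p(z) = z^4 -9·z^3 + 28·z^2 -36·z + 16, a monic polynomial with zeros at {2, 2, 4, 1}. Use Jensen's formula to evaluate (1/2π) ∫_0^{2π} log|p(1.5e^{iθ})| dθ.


Zeros: 1, 2, 2, 4; r = 1.5.
Inside |z| < r: 1. Outside (|z| ≥ r): 2, 2, 4.
p(0) = 16, so log|p(0)| = log(16) = 2.7726.
Apply Jensen: I(r) = log|p(0)| + Σ_k log(r/|z_k|), summed over zeros inside |z| < r.
  log(r/|z_k|) for z_k = 1: log(1.5/1) = 0.4055
  Outside zeros (2, 2, 4) contribute nothing to the Jensen sum.
Sum over inside zeros: 0.4055.
I(r) = log|p(0)| + (inside sum) = 2.7726 + 0.4055 = 3.1781.
Note: since some zeros are outside |z| ≤ r, the simplified n·log(r) form does NOT apply — only the inside zeros contribute.

I(r) ≈ 3.1781.


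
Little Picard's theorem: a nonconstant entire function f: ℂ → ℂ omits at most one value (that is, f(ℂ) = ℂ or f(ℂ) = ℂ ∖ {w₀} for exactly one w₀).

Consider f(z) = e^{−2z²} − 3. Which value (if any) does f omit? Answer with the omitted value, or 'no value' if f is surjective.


Little Picard bounds the complement of f(ℂ) to at most one point.
The exponent g(z) = −2z² is a nonconstant polynomial, hence surjective onto ℂ. So e^{g(z)} takes every value in {e^w : w ∈ ℂ} = ℂ ∖ {0}. Adding -3 shifts the range to ℂ ∖ {-3}. f omits exactly -3.

Omitted value: -3.


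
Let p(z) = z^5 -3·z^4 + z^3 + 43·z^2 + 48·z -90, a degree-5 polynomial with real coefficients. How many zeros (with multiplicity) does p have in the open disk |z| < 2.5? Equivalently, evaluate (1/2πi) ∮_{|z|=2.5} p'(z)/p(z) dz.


The zeros of p are: 1, (3 + 3i), (3 - 3i), (-2 + 1i), (-2 - 1i).
Their magnitudes are: 1, 4.243, 4.243, 2.236, 2.236.
Zeros with |z| < R = 2.5: 1, (-2 + 1i), (-2 - 1i).
Count = 3.
By the argument principle, (1/2πi) ∮_{|z|=R} p'(z)/p(z) dz equals exactly this count.

Number of zeros inside |z| < 2.5: 3.


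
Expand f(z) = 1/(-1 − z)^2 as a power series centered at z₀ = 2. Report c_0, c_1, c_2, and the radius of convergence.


Let w = z − z₀, so z = z₀ + w.
Then -1 − z = -1 − (z₀ + w) = (-1 − z₀) − w = -3 − w.
f(z) = 1/(-3 − w)^2 = (1/(-3)^2) · (1 − w/(-3))^{−2}.
By the binomial series (1−u)^{−2} = Σ_{n≥0} C(n+1, 1) u^n for |u|<1, with u = w/(-3):
  c_n = C(n+1, 1) / (-3)^(n+2).
  c_0 = 1/(-3)^2 = 1/9.
  c_1 = 2/(-3)^3 = -2/27.
  c_2 = 3/(-3)^4 = 1/27.
The series is valid for |w/d| < 1, i.e. |z − z₀| < |d|.
Radius of convergence: R = |-1 − z₀| = |-3| = 3 (distance from z₀ to the singularity z = -1).

c_0 = 1/9, c_1 = -2/27, c_2 = 1/27; R = 3.


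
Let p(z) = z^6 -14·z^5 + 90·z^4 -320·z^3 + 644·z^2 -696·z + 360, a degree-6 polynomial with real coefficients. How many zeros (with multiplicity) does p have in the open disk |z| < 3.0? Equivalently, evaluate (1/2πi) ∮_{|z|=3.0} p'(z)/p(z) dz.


The zeros of p are: (3 + 3i), (3 - 3i), (3 + 1i), (3 - 1i), (1 + 1i), (1 - 1i).
Their magnitudes are: 4.243, 4.243, 3.162, 3.162, 1.414, 1.414.
Zeros with |z| < R = 3.0: (1 + 1i), (1 - 1i).
Count = 2.
By the argument principle, (1/2πi) ∮_{|z|=R} p'(z)/p(z) dz equals exactly this count.

Number of zeros inside |z| < 3.0: 2.


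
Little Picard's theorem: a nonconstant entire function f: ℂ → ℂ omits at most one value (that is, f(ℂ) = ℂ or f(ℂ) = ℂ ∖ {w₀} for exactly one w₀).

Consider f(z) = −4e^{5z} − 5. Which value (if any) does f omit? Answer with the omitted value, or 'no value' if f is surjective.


Little Picard bounds the complement of f(ℂ) to at most one point.
e^{5z} is never zero on ℂ, so -4·e^{5z} takes every value in ℂ ∖ {0}. Adding -5 shifts the range to ℂ ∖ {-5}. Thus f omits exactly the value -5.

Omitted value: -5.


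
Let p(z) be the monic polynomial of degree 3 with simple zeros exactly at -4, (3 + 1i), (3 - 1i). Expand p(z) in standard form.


The polynomial is p(z) = ∏_{α ∈ S} (z − α), where S = {-4, (3 + 1i), (3 - 1i)}.
Expanding the product yields: p(z) = z^3 -2·z^2 -14·z + 40.
Note conjugate pairs combine to real quadratics: (z − (3+1i))(z − (3−1i)) = z² − 6z + 10.
The resulting polynomial has degree 3 and real coefficients as required.

p(z) = z^3 -2·z^2 -14·z + 40.


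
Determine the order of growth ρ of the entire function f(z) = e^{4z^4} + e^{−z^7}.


Each summand is entire of order 4 and 7 respectively (as in the single-exponential case). The order of a sum is at most the max of the orders, so ρ ≤ 7. For the lower bound: on |z|=r choose arg z so that -1z^7 is real positive; then |e^{-1z^7}| = e^{1r^7} while |e^{4z^4}| ≤ e^{4r^4} = o(e^{1r^7}). So |f| ≥ e^{1r^7}(1 − o(1)) and ρ ≥ 7. Hence ρ = max(4, 7) = 7.
Therefore ρ = 7.

Order ρ = 7.


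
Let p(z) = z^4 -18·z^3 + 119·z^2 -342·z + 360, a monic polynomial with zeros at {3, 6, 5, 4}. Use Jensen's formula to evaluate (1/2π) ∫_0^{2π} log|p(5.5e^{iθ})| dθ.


Zeros: 3, 4, 5, 6; r = 5.5.
Inside |z| < r: 3, 4, 5. Outside (|z| ≥ r): 6.
p(0) = 360, so log|p(0)| = log(360) = 5.8861.
Apply Jensen: I(r) = log|p(0)| + Σ_k log(r/|z_k|), summed over zeros inside |z| < r.
  log(r/|z_k|) for z_k = 3: log(5.5/3) = 0.6061
  log(r/|z_k|) for z_k = 5: log(5.5/5) = 0.0953
  log(r/|z_k|) for z_k = 4: log(5.5/4) = 0.3185
  Outside zeros (6) contribute nothing to the Jensen sum.
Sum over inside zeros: 1.0199.
I(r) = log|p(0)| + (inside sum) = 5.8861 + 1.0199 = 6.9060.
Note: since some zeros are outside |z| ≤ r, the simplified n·log(r) form does NOT apply — only the inside zeros contribute.

I(r) ≈ 6.9060.


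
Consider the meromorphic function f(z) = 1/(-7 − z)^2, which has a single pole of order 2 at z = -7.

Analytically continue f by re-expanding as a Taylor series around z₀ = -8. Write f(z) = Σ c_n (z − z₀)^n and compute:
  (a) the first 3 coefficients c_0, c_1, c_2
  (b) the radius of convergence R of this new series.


Let w = z − z₀, so z = z₀ + w.
Then -7 − z = -7 − (z₀ + w) = (-7 − z₀) − w = 1 − w.
f(z) = 1/(1 − w)^2 = (1/(1)^2) · (1 − w/(1))^{−2}.
By the binomial series (1−u)^{−2} = Σ_{n≥0} C(n+1, 1) u^n for |u|<1, with u = w/(1):
  c_n = C(n+1, 1) / (1)^(n+2).
  c_0 = 1/(1)^2 = 1.
  c_1 = 2/(1)^3 = 2.
  c_2 = 3/(1)^4 = 3.
The series is valid for |w/d| < 1, i.e. |z − z₀| < |d|.
Radius of convergence: R = |-7 − z₀| = |1| = 1 (distance from z₀ to the singularity z = -7).

c_0 = 1, c_1 = 2, c_2 = 3; R = 1.


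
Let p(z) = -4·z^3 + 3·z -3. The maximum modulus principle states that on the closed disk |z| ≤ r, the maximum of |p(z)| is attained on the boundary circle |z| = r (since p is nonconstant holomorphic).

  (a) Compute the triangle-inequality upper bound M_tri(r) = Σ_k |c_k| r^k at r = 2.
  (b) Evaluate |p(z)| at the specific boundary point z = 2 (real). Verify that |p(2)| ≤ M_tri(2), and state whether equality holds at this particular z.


Coefficients: c_0 = -3, c_1 = 3, c_2 = 0, c_3 = -4. Radius r = 2.
Part (a). Triangle bound: M_tri(r) = Σ_k |c_k| r^k
  = |-3|·2^0 + |3|·2^1 + |0|·2^2 + |-4|·2^3
  = 3 + 6 + 0 + 32 = 41.
This bounds M(r) := max_{|z|=r} |p(z)| from above; equality holds iff all terms c_k z^k can be made to align in phase at a single z on |z|=r.
Part (b). At z = 2 (real, on the circle |z| = r):
  p(2) = (-3)·2^0 + (3)·2^1 + (0)·2^2 + (-4)·2^3 = -29.
  |p(2)| = 29.
Check: |p(2)| = 29 ≤ 41 = M_tri(2). ✓ Equality does not hold at z = 2 (the coefficients have mixed signs, so the terms do not all align in phase there).

M_tri(2) = 41; |p(2)| = 29; equality at z=2: no.


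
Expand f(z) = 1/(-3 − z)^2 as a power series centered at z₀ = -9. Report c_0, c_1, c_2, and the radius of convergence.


Let w = z − z₀, so z = z₀ + w.
Then -3 − z = -3 − (z₀ + w) = (-3 − z₀) − w = 6 − w.
f(z) = 1/(6 − w)^2 = (1/(6)^2) · (1 − w/(6))^{−2}.
By the binomial series (1−u)^{−2} = Σ_{n≥0} C(n+1, 1) u^n for |u|<1, with u = w/(6):
  c_n = C(n+1, 1) / (6)^(n+2).
  c_0 = 1/(6)^2 = 1/36.
  c_1 = 2/(6)^3 = 1/108.
  c_2 = 3/(6)^4 = 1/432.
The series is valid for |w/d| < 1, i.e. |z − z₀| < |d|.
Radius of convergence: R = |-3 − z₀| = |6| = 6 (distance from z₀ to the singularity z = -3).

c_0 = 1/36, c_1 = 1/108, c_2 = 1/432; R = 6.


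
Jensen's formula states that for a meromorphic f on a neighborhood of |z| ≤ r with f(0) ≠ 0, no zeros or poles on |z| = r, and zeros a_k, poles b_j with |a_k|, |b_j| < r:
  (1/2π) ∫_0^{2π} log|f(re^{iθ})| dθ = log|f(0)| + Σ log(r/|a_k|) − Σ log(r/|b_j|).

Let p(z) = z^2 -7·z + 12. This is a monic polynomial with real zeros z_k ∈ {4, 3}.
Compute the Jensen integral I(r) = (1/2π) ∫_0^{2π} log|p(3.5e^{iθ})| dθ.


Zeros: 3, 4; r = 3.5.
Inside |z| < r: 3. Outside (|z| ≥ r): 4.
p(0) = 12, so log|p(0)| = log(12) = 2.4849.
Apply Jensen: I(r) = log|p(0)| + Σ_k log(r/|z_k|), summed over zeros inside |z| < r.
  log(r/|z_k|) for z_k = 3: log(3.5/3) = 0.1542
  Outside zeros (4) contribute nothing to the Jensen sum.
Sum over inside zeros: 0.1542.
I(r) = log|p(0)| + (inside sum) = 2.4849 + 0.1542 = 2.6391.
Note: since some zeros are outside |z| ≤ r, the simplified n·log(r) form does NOT apply — only the inside zeros contribute.

I(r) ≈ 2.6391.


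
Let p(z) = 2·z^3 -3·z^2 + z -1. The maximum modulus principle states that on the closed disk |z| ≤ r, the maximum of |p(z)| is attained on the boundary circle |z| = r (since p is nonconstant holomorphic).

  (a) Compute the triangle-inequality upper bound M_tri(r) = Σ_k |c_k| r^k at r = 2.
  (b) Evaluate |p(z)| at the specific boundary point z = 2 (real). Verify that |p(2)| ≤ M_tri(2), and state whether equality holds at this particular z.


Coefficients: c_0 = -1, c_1 = 1, c_2 = -3, c_3 = 2. Radius r = 2.
Part (a). Triangle bound: M_tri(r) = Σ_k |c_k| r^k
  = |-1|·2^0 + |1|·2^1 + |-3|·2^2 + |2|·2^3
  = 1 + 2 + 12 + 16 = 31.
This bounds M(r) := max_{|z|=r} |p(z)| from above; equality holds iff all terms c_k z^k can be made to align in phase at a single z on |z|=r.
Part (b). At z = 2 (real, on the circle |z| = r):
  p(2) = (-1)·2^0 + (1)·2^1 + (-3)·2^2 + (2)·2^3 = 5.
  |p(2)| = 5.
Check: |p(2)| = 5 ≤ 31 = M_tri(2). ✓ Equality does not hold at z = 2 (the coefficients have mixed signs, so the terms do not all align in phase there).

M_tri(2) = 31; |p(2)| = 5; equality at z=2: no.


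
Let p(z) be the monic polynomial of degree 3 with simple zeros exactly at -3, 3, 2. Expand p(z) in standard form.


The polynomial is p(z) = ∏_{α ∈ S} (z − α), where S = {-3, 3, 2}.
Expanding the product yields: p(z) = z^3 -2·z^2 -9·z + 18.
The resulting polynomial has degree 3 and real coefficients as required.

p(z) = z^3 -2·z^2 -9·z + 18.


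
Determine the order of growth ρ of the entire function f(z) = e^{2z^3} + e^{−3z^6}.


Each summand is entire of order 3 and 6 respectively (as in the single-exponential case). The order of a sum is at most the max of the orders, so ρ ≤ 6. For the lower bound: on |z|=r choose arg z so that -3z^6 is real positive; then |e^{-3z^6}| = e^{3r^6} while |e^{2z^3}| ≤ e^{2r^3} = o(e^{3r^6}). So |f| ≥ e^{3r^6}(1 − o(1)) and ρ ≥ 6. Hence ρ = max(3, 6) = 6.
Therefore ρ = 6.

Order ρ = 6.


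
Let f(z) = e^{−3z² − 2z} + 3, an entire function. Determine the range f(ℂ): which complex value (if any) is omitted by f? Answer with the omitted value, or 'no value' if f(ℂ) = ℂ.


Little Picard bounds the complement of f(ℂ) to at most one point.
The exponent g(z) = −3z² − 2z is a nonconstant polynomial, hence surjective onto ℂ. So e^{g(z)} takes every value in {e^w : w ∈ ℂ} = ℂ ∖ {0}. Adding 3 shifts the range to ℂ ∖ {3}. f omits exactly 3.

Omitted value: 3.


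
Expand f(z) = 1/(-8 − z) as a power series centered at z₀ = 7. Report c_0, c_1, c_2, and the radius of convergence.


Let w = z − z₀, so z = z₀ + w.
Then -8 − z = -8 − (z₀ + w) = (-8 − z₀) − w = -15 − w.
f(z) = 1/(-15 − w) = (1/(-15)) · 1/(1 − w/(-15)) = Σ_{n≥0} w^n / (-15)^(n+1).
So c_n = 1/(-15)^(n+1):
  c_0 = 1/(-15)^1 = -1/15.
  c_1 = 1/(-15)^2 = 1/225.
  c_2 = 1/(-15)^3 = -1/3375.
The series is valid for |w/d| < 1, i.e. |z − z₀| < |d|.
Radius of convergence: R = |-8 − z₀| = |-15| = 15 (distance from z₀ to the singularity z = -8).

c_0 = -1/15, c_1 = 1/225, c_2 = -1/3375; R = 15.


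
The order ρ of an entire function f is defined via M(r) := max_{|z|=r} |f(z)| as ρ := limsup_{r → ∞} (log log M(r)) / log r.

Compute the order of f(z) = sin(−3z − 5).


sin(w) is a linear combination of e^{iw} and e^{−iw} (or e^w, e^{−w} in the hyperbolic case), so |sin(w)| ≤ e^{|w|}. With w = −3z − 5, |w| ≤ 3|z| + 5 = 3r + 5 on |z| = r, giving M(r) ≤ e^{3r + 5}, so ρ ≤ 1. On a suitable ray (z = it for sin/cos; z = t for sinh/cosh, t real → ∞), |sin(−3z − 5)| grows like e^{3|t|}/2, so ρ ≥ 1. Hence ρ = 1.
Therefore ρ = 1.

Order ρ = 1.


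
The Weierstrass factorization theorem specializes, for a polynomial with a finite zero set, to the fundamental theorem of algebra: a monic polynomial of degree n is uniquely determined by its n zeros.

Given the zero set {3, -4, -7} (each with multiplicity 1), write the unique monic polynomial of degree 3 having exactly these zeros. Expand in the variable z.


The polynomial is p(z) = ∏_{α ∈ S} (z − α), where S = {3, -4, -7}.
Expanding the product yields: p(z) = z^3 + 8·z^2 -5·z -84.
The resulting polynomial has degree 3 and real coefficients as required.

p(z) = z^3 + 8·z^2 -5·z -84.


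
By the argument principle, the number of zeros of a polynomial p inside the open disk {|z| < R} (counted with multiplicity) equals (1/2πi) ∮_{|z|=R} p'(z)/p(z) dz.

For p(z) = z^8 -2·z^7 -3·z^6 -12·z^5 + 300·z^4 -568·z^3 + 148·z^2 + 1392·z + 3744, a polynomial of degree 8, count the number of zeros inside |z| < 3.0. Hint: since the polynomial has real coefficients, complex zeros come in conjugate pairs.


The zeros of p are: (3 + 2i), (3 - 2i), (2 + 2i), (2 - 2i), (-3 + 3i), (-3 - 3i), (-1 + 1i), (-1 - 1i).
Their magnitudes are: 3.606, 3.606, 2.828, 2.828, 4.243, 4.243, 1.414, 1.414.
Zeros with |z| < R = 3.0: (2 + 2i), (2 - 2i), (-1 + 1i), (-1 - 1i).
Count = 4.
By the argument principle, (1/2πi) ∮_{|z|=R} p'(z)/p(z) dz equals exactly this count.

Number of zeros inside |z| < 3.0: 4.


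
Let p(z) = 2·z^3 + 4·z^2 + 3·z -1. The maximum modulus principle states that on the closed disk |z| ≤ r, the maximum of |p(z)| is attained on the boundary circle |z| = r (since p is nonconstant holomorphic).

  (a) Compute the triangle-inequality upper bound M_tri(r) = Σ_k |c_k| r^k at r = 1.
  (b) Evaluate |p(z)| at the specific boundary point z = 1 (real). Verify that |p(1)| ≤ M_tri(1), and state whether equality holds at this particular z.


Coefficients: c_0 = -1, c_1 = 3, c_2 = 4, c_3 = 2. Radius r = 1.
Part (a). Triangle bound: M_tri(r) = Σ_k |c_k| r^k
  = |-1|·1^0 + |3|·1^1 + |4|·1^2 + |2|·1^3
  = 1 + 3 + 4 + 2 = 10.
This bounds M(r) := max_{|z|=r} |p(z)| from above; equality holds iff all terms c_k z^k can be made to align in phase at a single z on |z|=r.
Part (b). At z = 1 (real, on the circle |z| = r):
  p(1) = (-1)·1^0 + (3)·1^1 + (4)·1^2 + (2)·1^3 = 8.
  |p(1)| = 8.
Check: |p(1)| = 8 ≤ 10 = M_tri(1). ✓ Equality does not hold at z = 1 (the coefficients have mixed signs, so the terms do not all align in phase there).

M_tri(1) = 10; |p(1)| = 8; equality at z=1: no.


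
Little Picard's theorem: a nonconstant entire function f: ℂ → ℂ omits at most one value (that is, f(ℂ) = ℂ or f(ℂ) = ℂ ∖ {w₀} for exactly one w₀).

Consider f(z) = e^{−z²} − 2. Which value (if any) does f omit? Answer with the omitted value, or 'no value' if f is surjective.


Little Picard bounds the complement of f(ℂ) to at most one point.
The exponent g(z) = −z² is a nonconstant polynomial, hence surjective onto ℂ. So e^{g(z)} takes every value in {e^w : w ∈ ℂ} = ℂ ∖ {0}. Adding -2 shifts the range to ℂ ∖ {-2}. f omits exactly -2.

Omitted value: -2.


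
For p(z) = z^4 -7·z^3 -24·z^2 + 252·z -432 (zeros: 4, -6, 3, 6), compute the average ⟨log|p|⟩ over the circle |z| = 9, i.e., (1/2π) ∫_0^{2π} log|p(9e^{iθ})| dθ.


Zeros: -6, 3, 4, 6; r = 9.
Inside |z| < r: -6, 3, 4, 6. Outside (|z| ≥ r): ∅.
p(0) = -432, so log|p(0)| = log(432) = 6.0684.
Apply Jensen: I(r) = log|p(0)| + Σ_k log(r/|z_k|), summed over zeros inside |z| < r.
  log(r/|z_k|) for z_k = 4: log(9/4) = 0.8109
  log(r/|z_k|) for z_k = -6: log(9/6) = 0.4055
  log(r/|z_k|) for z_k = 3: log(9/3) = 1.0986
  log(r/|z_k|) for z_k = 6: log(9/6) = 0.4055
Sum over inside zeros: 2.7205.
I(r) = log|p(0)| + (inside sum) = 6.0684 + 2.7205 = 8.7889.
Closed form (all zeros inside, monic): I(r) = n·log(r) = 4·log(9) = 8.7889. ✓

I(r) ≈ 8.7889.


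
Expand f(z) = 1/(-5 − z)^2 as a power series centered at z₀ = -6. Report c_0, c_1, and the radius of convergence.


Let w = z − z₀, so z = z₀ + w.
Then -5 − z = -5 − (z₀ + w) = (-5 − z₀) − w = 1 − w.
f(z) = 1/(1 − w)^2 = (1/(1)^2) · (1 − w/(1))^{−2}.
By the binomial series (1−u)^{−2} = Σ_{n≥0} C(n+1, 1) u^n for |u|<1, with u = w/(1):
  c_n = C(n+1, 1) / (1)^(n+2).
  c_0 = 1/(1)^2 = 1.
  c_1 = 2/(1)^3 = 2.
The series is valid for |w/d| < 1, i.e. |z − z₀| < |d|.
Radius of convergence: R = |-5 − z₀| = |1| = 1 (distance from z₀ to the singularity z = -5).

c_0 = 1, c_1 = 2; R = 1.


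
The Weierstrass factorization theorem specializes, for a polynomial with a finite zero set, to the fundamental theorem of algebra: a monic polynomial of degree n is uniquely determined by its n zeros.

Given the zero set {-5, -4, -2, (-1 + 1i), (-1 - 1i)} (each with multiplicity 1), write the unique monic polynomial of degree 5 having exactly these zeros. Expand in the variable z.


The polynomial is p(z) = ∏_{α ∈ S} (z − α), where S = {-5, -4, -2, (-1 + 1i), (-1 - 1i)}.
Expanding the product yields: p(z) = z^5 + 13·z^4 + 62·z^3 + 138·z^2 + 156·z + 80.
Note conjugate pairs combine to real quadratics: (z − (-1+1i))(z − (-1−1i)) = z² + 2z + 2.
The resulting polynomial has degree 5 and real coefficients as required.

p(z) = z^5 + 13·z^4 + 62·z^3 + 138·z^2 + 156·z + 80.


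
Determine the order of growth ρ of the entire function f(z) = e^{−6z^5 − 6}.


|e^{−6z^5 − 6}| = e^{Re(-6·z^5) + -6} ≤ e^{6|z|^5 + -6} = e^{6r^5 + -6} on |z| = r, so ρ ≤ 5. Choosing z on |z|=r so that -6·z^5 is real positive (always possible by picking arg z appropriately) gives |f(z)| = e^{6r^5 + -6}, matching the bound. The additive constant -6 does not affect log log M(r) ~ 5·log r. Hence ρ = 5.
Therefore ρ = 5.

Order ρ = 5.


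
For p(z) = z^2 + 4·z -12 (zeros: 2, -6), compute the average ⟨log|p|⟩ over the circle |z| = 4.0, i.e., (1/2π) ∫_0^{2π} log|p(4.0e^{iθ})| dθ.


Zeros: -6, 2; r = 4.0.
Inside |z| < r: 2. Outside (|z| ≥ r): -6.
p(0) = -12, so log|p(0)| = log(12) = 2.4849.
Apply Jensen: I(r) = log|p(0)| + Σ_k log(r/|z_k|), summed over zeros inside |z| < r.
  log(r/|z_k|) for z_k = 2: log(4.0/2) = 0.6931
  Outside zeros (-6) contribute nothing to the Jensen sum.
Sum over inside zeros: 0.6931.
I(r) = log|p(0)| + (inside sum) = 2.4849 + 0.6931 = 3.1781.
Note: since some zeros are outside |z| ≤ r, the simplified n·log(r) form does NOT apply — only the inside zeros contribute.

I(r) ≈ 3.1781.


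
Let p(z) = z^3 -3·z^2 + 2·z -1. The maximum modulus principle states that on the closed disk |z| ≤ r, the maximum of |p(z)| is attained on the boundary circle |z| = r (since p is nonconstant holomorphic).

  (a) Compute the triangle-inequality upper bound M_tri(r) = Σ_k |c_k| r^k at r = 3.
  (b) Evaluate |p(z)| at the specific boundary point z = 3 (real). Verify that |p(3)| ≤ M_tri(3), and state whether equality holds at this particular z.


Coefficients: c_0 = -1, c_1 = 2, c_2 = -3, c_3 = 1. Radius r = 3.
Part (a). Triangle bound: M_tri(r) = Σ_k |c_k| r^k
  = |-1|·3^0 + |2|·3^1 + |-3|·3^2 + |1|·3^3
  = 1 + 6 + 27 + 27 = 61.
This bounds M(r) := max_{|z|=r} |p(z)| from above; equality holds iff all terms c_k z^k can be made to align in phase at a single z on |z|=r.
Part (b). At z = 3 (real, on the circle |z| = r):
  p(3) = (-1)·3^0 + (2)·3^1 + (-3)·3^2 + (1)·3^3 = 5.
  |p(3)| = 5.
Check: |p(3)| = 5 ≤ 61 = M_tri(3). ✓ Equality does not hold at z = 3 (the coefficients have mixed signs, so the terms do not all align in phase there).

M_tri(3) = 61; |p(3)| = 5; equality at z=3: no.


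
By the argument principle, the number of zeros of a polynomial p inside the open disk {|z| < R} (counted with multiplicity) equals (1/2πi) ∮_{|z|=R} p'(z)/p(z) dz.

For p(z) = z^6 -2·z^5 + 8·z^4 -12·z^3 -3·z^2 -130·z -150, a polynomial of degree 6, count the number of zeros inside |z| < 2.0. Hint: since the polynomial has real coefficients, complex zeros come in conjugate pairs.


The zeros of p are: -1, 3, (-1 + 2i), (-1 - 2i), (1 + 3i), (1 - 3i).
Their magnitudes are: 1, 3, 2.236, 2.236, 3.162, 3.162.
Zeros with |z| < R = 2.0: -1.
Count = 1.
By the argument principle, (1/2πi) ∮_{|z|=R} p'(z)/p(z) dz equals exactly this count.

Number of zeros inside |z| < 2.0: 1.


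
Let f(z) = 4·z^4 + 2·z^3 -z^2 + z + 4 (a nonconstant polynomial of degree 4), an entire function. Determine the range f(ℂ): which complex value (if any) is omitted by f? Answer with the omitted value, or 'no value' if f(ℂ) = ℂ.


Little Picard bounds the complement of f(ℂ) to at most one point.
For every w ∈ ℂ, the equation p(z) − w = 0 is a nonconstant polynomial in z and hence has at least one root by the fundamental theorem of algebra. So p is surjective onto ℂ, omitting no value.

Omitted value: no value.


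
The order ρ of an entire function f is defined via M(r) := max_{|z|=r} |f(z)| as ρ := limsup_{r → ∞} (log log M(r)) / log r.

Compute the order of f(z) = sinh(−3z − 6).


sinh(w) is a linear combination of e^{iw} and e^{−iw} (or e^w, e^{−w} in the hyperbolic case), so |sinh(w)| ≤ e^{|w|}. With w = −3z − 6, |w| ≤ 3|z| + 6 = 3r + 6 on |z| = r, giving M(r) ≤ e^{3r + 6}, so ρ ≤ 1. On a suitable ray (z = it for sin/cos; z = t for sinh/cosh, t real → ∞), |sinh(−3z − 6)| grows like e^{3|t|}/2, so ρ ≥ 1. Hence ρ = 1.
Therefore ρ = 1.

Order ρ = 1.
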